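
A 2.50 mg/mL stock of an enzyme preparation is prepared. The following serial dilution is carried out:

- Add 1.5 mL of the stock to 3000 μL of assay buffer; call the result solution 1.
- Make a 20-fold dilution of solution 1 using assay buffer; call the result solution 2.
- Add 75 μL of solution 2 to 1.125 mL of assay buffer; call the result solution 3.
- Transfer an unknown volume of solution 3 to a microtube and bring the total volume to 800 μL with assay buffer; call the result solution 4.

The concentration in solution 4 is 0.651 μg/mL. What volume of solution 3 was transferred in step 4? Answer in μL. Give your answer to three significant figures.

200 μL

Step 1: 1.5 mL + 3000 μL = 4.5 mL total → factor 4.5/1.5 = 3
Step 2: 20-fold → factor 20
Step 3: 75 μL + 1.125 mL = 1200 μL total → factor 1200/75 = 16
Step 4: v brought to 800 μL → factor = 800 μL/v
Product of known-step factors = 960
Overall factor = 2.50 mg/mL / (0.651 μg/mL) = 3840.2
Step-4 factor = 3840.2 / 960 = 4.0003
v = 800 μL / 4.0003 = 200 μL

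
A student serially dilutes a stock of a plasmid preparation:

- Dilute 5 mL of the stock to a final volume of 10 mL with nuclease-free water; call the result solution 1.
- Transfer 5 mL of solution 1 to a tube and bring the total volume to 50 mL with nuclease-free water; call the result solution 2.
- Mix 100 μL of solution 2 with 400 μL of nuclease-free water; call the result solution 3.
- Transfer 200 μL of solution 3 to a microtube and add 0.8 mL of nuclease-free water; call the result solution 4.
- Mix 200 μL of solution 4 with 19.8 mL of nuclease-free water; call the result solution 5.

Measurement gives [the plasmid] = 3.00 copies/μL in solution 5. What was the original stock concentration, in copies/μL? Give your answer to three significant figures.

1.50 × 10^5 copies/μL

Step 1: 5 mL brought to 10 mL → factor 10/5 = 2
Step 2: 5 mL brought to 50 mL → factor 50/5 = 10
Step 3: 100 μL + 400 μL = 500 μL total → factor 500/100 = 5
Step 4: 200 μL + 0.8 mL = 1000 μL total → factor 1000/200 = 5
Step 5: 200 μL + 19.8 mL = 20000 μL total → factor 20000/200 = 100
Overall dilution factor = 2 × 10 × 5 × 5 × 100 = 50000
Stock = 3.00 copies/μL × 50000 = 1.50 × 10^5 copies/μL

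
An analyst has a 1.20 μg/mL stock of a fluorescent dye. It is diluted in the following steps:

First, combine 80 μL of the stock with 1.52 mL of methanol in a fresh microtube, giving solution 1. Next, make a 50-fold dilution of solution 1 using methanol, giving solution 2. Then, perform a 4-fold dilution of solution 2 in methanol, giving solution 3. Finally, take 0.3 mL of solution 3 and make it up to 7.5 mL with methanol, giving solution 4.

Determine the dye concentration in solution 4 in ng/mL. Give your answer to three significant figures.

0.0120 ng/mL

Step 1: 80 μL + 1.52 mL = 1600 μL total → factor 1600/80 = 20
Step 2: 50-fold → factor 50
Step 3: 4-fold → factor 4
Step 4: 0.3 mL brought to 7.5 mL → factor 7.5/0.3 = 25
Overall dilution factor = 20 × 50 × 4 × 25 = 1 × 10^5
Final = 1.20 μg/mL / 1 × 10^5 = 1.200 × 10^-5 μg/mL = 0.0120 ng/mL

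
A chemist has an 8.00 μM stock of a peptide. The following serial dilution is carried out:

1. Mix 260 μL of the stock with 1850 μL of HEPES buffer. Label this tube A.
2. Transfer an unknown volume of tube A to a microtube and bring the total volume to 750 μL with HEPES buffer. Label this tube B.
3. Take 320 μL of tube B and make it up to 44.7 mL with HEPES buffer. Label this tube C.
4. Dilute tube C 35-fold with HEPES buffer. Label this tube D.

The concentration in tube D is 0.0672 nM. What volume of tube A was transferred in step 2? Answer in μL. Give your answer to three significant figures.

250 μL

Step 1: 260 μL + 1850 μL = 2110 μL total → factor 2110/260 = 8.1154
Step 2: v brought to 750 μL → factor = 750 μL/v
Step 3: 320 μL brought to 44.7 mL → factor 44700/320 = 139.69
Step 4: 35-fold → factor 35
Product of known-step factors = 39677
Overall factor = 8.00 μM / (0.0672 nM) = 1.1905 × 10^5
Step-2 factor = 1.1905 × 10^5 / 39677 = 3.0004
v = 750 μL / 3.0004 = 250 μL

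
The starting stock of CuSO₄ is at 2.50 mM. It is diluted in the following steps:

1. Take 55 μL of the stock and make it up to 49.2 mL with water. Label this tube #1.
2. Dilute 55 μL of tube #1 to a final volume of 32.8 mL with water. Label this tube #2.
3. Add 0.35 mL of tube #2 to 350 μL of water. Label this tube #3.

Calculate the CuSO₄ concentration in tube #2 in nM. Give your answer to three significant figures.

Step 1: 55 μL brought to 49.2 mL → factor 49200/55 = 894.55
Step 2: 55 μL brought to 32.8 mL → factor 32800/55 = 596.36
Dilution factor through tube #2 = 894.55 × 596.36 = 5.3347 × 10^5
[tube #2] = 2.50 mM / 5.3347 × 10^5 = 4.686 × 10^-6 mM = 4.69 nM

4.69 nM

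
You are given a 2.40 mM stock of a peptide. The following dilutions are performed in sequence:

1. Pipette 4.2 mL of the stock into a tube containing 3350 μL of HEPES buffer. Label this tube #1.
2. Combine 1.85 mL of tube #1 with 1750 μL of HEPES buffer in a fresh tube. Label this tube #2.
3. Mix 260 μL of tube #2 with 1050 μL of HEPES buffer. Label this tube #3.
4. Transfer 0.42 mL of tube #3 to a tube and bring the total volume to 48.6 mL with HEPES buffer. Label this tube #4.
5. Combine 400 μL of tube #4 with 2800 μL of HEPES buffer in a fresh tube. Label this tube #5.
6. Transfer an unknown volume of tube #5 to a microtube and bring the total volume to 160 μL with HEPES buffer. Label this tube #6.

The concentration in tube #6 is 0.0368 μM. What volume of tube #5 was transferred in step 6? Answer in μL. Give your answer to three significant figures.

Step 1: 4.2 mL + 3350 μL = 7.55 mL total → factor 7.55/4.2 = 1.7976
Step 2: 1.85 mL + 1750 μL = 3.6 mL total → factor 3.6/1.85 = 1.9459
Step 3: 260 μL + 1050 μL = 1310 μL total → factor 1310/260 = 5.0385
Step 4: 0.42 mL brought to 48.6 mL → factor 48.6/0.42 = 115.71
Step 5: 400 μL + 2800 μL = 3200 μL total → factor 3200/400 = 8
Step 6: v brought to 160 μL → factor = 160 μL/v
Product of known-step factors = 16316
Overall factor = 2.40 mM / (0.0368 μM) = 65217
Step-6 factor = 65217 / 16316 = 3.9972
v = 160 μL / 3.9972 = 40.0 μL

40.0 μL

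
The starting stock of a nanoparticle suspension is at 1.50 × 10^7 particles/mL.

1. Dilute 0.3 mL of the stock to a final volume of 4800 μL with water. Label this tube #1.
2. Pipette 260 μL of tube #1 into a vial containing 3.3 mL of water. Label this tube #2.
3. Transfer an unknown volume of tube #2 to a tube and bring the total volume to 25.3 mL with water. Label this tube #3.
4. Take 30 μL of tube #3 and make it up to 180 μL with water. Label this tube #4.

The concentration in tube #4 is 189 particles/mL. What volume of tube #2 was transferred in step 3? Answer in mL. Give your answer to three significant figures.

Step 1: 0.3 mL brought to 4800 μL → factor 4.8/0.3 = 16
Step 2: 260 μL + 3.3 mL = 3560 μL total → factor 3560/260 = 13.692
Step 3: v brought to 25.3 mL → factor = 25.3 mL/v
Step 4: 30 μL brought to 180 μL → factor 180/30 = 6
Product of known-step factors = 1314.5
Overall factor = 1.50 × 10^7 particles/mL / (189 particles/mL) = 79365
Step-3 factor = 79365 / 1314.5 = 60.378
v = 25.3 mL / 60.378 = 0.419 mL

0.419 mL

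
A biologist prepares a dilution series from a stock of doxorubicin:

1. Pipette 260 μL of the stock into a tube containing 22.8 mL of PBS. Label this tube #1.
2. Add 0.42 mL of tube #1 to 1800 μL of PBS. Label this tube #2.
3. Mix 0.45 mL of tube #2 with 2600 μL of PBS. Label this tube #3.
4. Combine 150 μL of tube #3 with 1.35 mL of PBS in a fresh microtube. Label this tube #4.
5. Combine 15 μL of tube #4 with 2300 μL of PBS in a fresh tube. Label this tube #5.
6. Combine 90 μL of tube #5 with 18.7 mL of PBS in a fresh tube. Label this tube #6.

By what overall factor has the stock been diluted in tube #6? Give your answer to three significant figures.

1.02 × 10^9

Step 1: 260 μL + 22.8 mL = 23060 μL total → factor 23060/260 = 88.692
Step 2: 0.42 mL + 1800 μL = 2.22 mL total → factor 2.22/0.42 = 5.2857
Step 3: 0.45 mL + 2600 μL = 3.05 mL total → factor 3.05/0.45 = 6.7778
Step 4: 150 μL + 1.35 mL = 1500 μL total → factor 1500/150 = 10
Step 5: 15 μL + 2300 μL = 2315 μL total → factor 2315/15 = 154.33
Step 6: 90 μL + 18.7 mL = 18790 μL total → factor 18790/90 = 208.78
Overall dilution factor = 88.692 × 5.2857 × 6.7778 × 10 × 154.33 × 208.78 = 1.0238 × 10^9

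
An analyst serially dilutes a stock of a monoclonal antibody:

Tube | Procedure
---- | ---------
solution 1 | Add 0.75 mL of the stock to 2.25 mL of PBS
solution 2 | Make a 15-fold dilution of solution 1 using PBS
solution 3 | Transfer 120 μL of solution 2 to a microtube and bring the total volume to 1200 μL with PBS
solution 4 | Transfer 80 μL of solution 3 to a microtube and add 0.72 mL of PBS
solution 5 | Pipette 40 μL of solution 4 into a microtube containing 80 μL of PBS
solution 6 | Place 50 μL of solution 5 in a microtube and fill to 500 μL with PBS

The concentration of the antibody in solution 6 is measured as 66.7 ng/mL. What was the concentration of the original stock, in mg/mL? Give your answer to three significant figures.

12.0 mg/mL

Step 1: 0.75 mL + 2.25 mL = 3 mL total → factor 3/0.75 = 4
Step 2: 15-fold → factor 15
Step 3: 120 μL brought to 1200 μL → factor 1200/120 = 10
Step 4: 80 μL + 0.72 mL = 800 μL total → factor 800/80 = 10
Step 5: 40 μL + 80 μL = 120 μL total → factor 120/40 = 3
Step 6: 50 μL brought to 500 μL → factor 500/50 = 10
Overall dilution factor = 4 × 15 × 10 × 10 × 3 × 10 = 1.8 × 10^5
Stock = 66.7 ng/mL × 1.8 × 10^5 = 1.201 × 10^7 ng/mL = 12.0 mg/mL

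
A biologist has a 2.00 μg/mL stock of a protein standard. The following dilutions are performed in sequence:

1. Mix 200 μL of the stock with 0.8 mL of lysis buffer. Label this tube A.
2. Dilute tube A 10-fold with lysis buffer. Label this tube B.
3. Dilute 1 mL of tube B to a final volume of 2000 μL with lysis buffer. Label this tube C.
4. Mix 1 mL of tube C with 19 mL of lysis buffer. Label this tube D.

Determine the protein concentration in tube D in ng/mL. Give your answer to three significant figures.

1.00 ng/mL

Step 1: 200 μL + 0.8 mL = 1000 μL total → factor 1000/200 = 5
Step 2: 10-fold → factor 10
Step 3: 1 mL brought to 2000 μL → factor 2/1 = 2
Step 4: 1 mL + 19 mL = 20 mL total → factor 20/1 = 20
Overall dilution factor = 5 × 10 × 2 × 20 = 2000
Final = 2.00 μg/mL / 2000 = 0.001000 μg/mL = 1.00 ng/mL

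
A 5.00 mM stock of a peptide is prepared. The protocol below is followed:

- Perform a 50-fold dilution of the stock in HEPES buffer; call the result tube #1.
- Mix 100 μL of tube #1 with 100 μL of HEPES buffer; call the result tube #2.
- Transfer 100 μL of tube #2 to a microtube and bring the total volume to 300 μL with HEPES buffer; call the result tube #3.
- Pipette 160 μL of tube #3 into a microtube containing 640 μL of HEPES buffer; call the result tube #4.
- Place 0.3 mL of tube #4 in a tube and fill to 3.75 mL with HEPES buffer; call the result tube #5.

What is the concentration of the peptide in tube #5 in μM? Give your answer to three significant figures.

0.267 μM

Step 1: 50-fold → factor 50
Step 2: 100 μL + 100 μL = 200 μL total → factor 200/100 = 2
Step 3: 100 μL brought to 300 μL → factor 300/100 = 3
Step 4: 160 μL + 640 μL = 800 μL total → factor 800/160 = 5
Step 5: 0.3 mL brought to 3.75 mL → factor 3.75/0.3 = 12.5
Overall dilution factor = 50 × 2 × 3 × 5 × 12.5 = 18750
Final = 5.00 mM / 18750 = 0.0002667 mM = 0.267 μM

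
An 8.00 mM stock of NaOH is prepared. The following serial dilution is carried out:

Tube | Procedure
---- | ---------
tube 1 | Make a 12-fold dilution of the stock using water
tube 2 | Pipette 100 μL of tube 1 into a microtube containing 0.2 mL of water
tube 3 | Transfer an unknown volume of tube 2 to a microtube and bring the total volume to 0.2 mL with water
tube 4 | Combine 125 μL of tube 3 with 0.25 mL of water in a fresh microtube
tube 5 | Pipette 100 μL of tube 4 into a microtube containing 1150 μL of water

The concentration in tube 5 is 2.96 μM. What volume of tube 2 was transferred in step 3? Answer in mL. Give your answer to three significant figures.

Step 1: 12-fold → factor 12
Step 2: 100 μL + 0.2 mL = 300 μL total → factor 300/100 = 3
Step 3: v brought to 0.2 mL → factor = 0.2 mL/v
Step 4: 125 μL + 0.25 mL = 375 μL total → factor 375/125 = 3
Step 5: 100 μL + 1150 μL = 1250 μL total → factor 1250/100 = 12.5
Product of known-step factors = 1350
Overall factor = 8.00 mM / (2.96 μM) = 2702.7
Step-3 factor = 2702.7 / 1350 = 2.002
v = 0.2 mL / 2.002 = 0.0999 mL

0.0999 mL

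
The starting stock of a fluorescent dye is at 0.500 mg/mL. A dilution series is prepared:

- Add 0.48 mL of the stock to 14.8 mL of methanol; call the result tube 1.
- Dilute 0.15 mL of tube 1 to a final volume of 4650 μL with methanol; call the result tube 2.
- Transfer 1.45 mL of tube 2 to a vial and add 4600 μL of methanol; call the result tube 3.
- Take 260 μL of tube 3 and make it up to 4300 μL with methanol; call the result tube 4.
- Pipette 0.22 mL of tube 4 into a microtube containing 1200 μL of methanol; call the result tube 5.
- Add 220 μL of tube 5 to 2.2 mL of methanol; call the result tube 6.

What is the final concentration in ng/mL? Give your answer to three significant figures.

Step 1: 0.48 mL + 14.8 mL = 15.28 mL total → factor 15.28/0.48 = 31.833
Step 2: 0.15 mL brought to 4650 μL → factor 4.65/0.15 = 31
Step 3: 1.45 mL + 4600 μL = 6.05 mL total → factor 6.05/1.45 = 4.1724
Step 4: 260 μL brought to 4300 μL → factor 4300/260 = 16.538
Step 5: 0.22 mL + 1200 μL = 1.42 mL total → factor 1.42/0.22 = 6.4545
Step 6: 220 μL + 2.2 mL = 2420 μL total → factor 2420/220 = 11
Overall dilution factor = 31.833 × 31 × 4.1724 × 16.538 × 6.4545 × 11 = 4.8349 × 10^6
Final = 0.500 mg/mL / 4.8349 × 10^6 = 1.034 × 10^-7 mg/mL = 0.103 ng/mL

0.103 ng/mL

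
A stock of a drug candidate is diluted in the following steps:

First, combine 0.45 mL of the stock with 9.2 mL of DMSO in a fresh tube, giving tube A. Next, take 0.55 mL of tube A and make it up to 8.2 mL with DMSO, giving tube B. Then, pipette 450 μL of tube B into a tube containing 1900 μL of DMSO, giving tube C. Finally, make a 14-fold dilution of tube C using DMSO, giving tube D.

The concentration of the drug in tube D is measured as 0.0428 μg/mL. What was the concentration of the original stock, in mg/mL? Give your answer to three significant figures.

Step 1: 0.45 mL + 9.2 mL = 9.65 mL total → factor 9.65/0.45 = 21.444
Step 2: 0.55 mL brought to 8.2 mL → factor 8.2/0.55 = 14.909
Step 3: 450 μL + 1900 μL = 2350 μL total → factor 2350/450 = 5.2222
Step 4: 14-fold → factor 14
Overall dilution factor = 21.444 × 14.909 × 5.2222 × 14 = 23375
Stock = 0.0428 μg/mL × 23375 = 1000 μg/mL = 1.00 mg/mL

1.00 mg/mL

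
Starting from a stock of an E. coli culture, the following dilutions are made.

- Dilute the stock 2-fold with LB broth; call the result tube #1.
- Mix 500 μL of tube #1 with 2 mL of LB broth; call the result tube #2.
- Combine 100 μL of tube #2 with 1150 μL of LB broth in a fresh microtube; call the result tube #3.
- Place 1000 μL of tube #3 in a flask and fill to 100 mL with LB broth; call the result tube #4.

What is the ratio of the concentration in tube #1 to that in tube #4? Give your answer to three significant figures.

Step 1: 2-fold → factor 2
Step 2: 500 μL + 2 mL = 2500 μL total → factor 2500/500 = 5
Step 3: 100 μL + 1150 μL = 1250 μL total → factor 1250/100 = 12.5
Step 4: 1000 μL brought to 100 mL → factor 1 × 10^5/1000 = 100
Dilution factor to tube #1 = 2; to tube #4 = 12500
[tube #1]/[tube #4] = (factor to tube #4)/(factor to tube #1) = 12500/2 = 6.25 × 10^3

6.25 × 10^3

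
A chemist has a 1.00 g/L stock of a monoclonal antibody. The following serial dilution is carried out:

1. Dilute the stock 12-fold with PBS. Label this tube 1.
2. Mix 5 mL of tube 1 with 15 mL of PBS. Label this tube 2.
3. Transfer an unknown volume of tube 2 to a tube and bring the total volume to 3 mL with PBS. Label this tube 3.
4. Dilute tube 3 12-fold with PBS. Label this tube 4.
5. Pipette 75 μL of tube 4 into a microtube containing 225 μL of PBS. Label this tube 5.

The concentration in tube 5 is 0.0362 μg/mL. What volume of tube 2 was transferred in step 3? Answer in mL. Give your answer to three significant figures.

Step 1: 12-fold → factor 12
Step 2: 5 mL + 15 mL = 20 mL total → factor 20/5 = 4
Step 3: v brought to 3 mL → factor = 3 mL/v
Step 4: 12-fold → factor 12
Step 5: 75 μL + 225 μL = 300 μL total → factor 300/75 = 4
Product of known-step factors = 2304
Overall factor = 1.00 g/L / (0.0362 μg/mL) = 27624
Step-3 factor = 27624 / 2304 = 11.99
v = 3 mL / 11.99 = 0.250 mL

0.250 mL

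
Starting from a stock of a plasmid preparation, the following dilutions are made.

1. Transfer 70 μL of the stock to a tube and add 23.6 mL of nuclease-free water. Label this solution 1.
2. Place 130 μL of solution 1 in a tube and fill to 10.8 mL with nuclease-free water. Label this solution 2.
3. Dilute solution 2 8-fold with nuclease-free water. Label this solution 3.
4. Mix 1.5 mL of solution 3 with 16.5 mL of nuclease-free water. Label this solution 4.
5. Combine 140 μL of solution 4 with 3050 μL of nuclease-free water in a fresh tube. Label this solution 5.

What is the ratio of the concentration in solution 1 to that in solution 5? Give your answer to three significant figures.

1.82 × 10^5

Step 1: 70 μL + 23.6 mL = 23670 μL total → factor 23670/70 = 338.14
Step 2: 130 μL brought to 10.8 mL → factor 10800/130 = 83.077
Step 3: 8-fold → factor 8
Step 4: 1.5 mL + 16.5 mL = 18 mL total → factor 18/1.5 = 12
Step 5: 140 μL + 3050 μL = 3190 μL total → factor 3190/140 = 22.786
Dilution factor to solution 1 = 338.14; to solution 5 = 6.1449 × 10^7
[solution 1]/[solution 5] = (factor to solution 5)/(factor to solution 1) = 6.1449 × 10^7/338.14 = 1.82 × 10^5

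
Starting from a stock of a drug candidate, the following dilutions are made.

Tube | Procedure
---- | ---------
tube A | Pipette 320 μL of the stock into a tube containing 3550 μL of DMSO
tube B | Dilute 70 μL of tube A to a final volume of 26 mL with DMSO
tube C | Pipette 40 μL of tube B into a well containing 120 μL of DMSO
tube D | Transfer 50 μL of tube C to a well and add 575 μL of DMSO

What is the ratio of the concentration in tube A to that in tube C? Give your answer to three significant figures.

1.49 × 10^3

Step 1: 320 μL + 3550 μL = 3870 μL total → factor 3870/320 = 12.094
Step 2: 70 μL brought to 26 mL → factor 26000/70 = 371.43
Step 3: 40 μL + 120 μL = 160 μL total → factor 160/40 = 4
Dilution factor to tube A = 12.094; to tube C = 17968
[tube A]/[tube C] = (factor to tube C)/(factor to tube A) = 17968/12.094 = 1.49 × 10^3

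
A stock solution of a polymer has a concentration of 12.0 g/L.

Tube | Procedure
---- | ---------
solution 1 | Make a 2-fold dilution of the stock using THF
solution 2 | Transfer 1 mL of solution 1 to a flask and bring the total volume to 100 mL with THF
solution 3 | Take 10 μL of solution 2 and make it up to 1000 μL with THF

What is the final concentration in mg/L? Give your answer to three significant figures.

0.600 mg/L

Step 1: 2-fold → factor 2
Step 2: 1 mL brought to 100 mL → factor 100/1 = 100
Step 3: 10 μL brought to 1000 μL → factor 1000/10 = 100
Overall dilution factor = 2 × 100 × 100 = 20000
Final = 12.0 g/L / 20000 = 0.0006000 g/L = 0.600 mg/L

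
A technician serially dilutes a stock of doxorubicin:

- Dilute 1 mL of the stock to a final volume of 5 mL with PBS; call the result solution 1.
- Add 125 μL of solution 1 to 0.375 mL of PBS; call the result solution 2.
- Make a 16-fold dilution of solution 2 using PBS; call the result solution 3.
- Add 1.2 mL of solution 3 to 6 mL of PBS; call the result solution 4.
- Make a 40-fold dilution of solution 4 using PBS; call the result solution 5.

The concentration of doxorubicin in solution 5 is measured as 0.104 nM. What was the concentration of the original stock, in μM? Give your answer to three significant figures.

7.99 μM

Step 1: 1 mL brought to 5 mL → factor 5/1 = 5
Step 2: 125 μL + 0.375 mL = 500 μL total → factor 500/125 = 4
Step 3: 16-fold → factor 16
Step 4: 1.2 mL + 6 mL = 7.2 mL total → factor 7.2/1.2 = 6
Step 5: 40-fold → factor 40
Overall dilution factor = 5 × 4 × 16 × 6 × 40 = 76800
Stock = 0.104 nM × 76800 = 7987 nM = 7.99 μM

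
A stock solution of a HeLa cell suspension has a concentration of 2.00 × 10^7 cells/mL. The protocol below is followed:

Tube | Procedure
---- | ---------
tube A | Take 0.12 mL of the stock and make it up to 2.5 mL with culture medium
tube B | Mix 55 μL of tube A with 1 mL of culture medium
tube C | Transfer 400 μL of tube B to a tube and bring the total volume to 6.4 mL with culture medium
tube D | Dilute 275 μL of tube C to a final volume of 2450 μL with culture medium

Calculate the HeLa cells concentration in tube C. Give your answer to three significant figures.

Step 1: 0.12 mL brought to 2.5 mL → factor 2.5/0.12 = 20.833
Step 2: 55 μL + 1 mL = 1055 μL total → factor 1055/55 = 19.182
Step 3: 400 μL brought to 6.4 mL → factor 6400/400 = 16
Dilution factor through tube C = 20.833 × 19.182 × 16 = 6393.9
[tube C] = 2.00 × 10^7 cells/mL / 6393.9 = 3.13 × 10^3 cells/mL

3.13 × 10^3 cells/mL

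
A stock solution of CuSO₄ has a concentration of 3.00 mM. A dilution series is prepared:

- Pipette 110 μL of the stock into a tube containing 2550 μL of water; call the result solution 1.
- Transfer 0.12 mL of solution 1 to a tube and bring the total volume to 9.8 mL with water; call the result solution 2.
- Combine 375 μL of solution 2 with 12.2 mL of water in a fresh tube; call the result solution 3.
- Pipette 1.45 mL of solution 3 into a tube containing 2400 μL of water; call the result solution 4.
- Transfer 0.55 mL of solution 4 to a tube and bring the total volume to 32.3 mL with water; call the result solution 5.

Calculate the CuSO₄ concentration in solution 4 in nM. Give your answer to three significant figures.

17.1 nM

Step 1: 110 μL + 2550 μL = 2660 μL total → factor 2660/110 = 24.182
Step 2: 0.12 mL brought to 9.8 mL → factor 9.8/0.12 = 81.667
Step 3: 375 μL + 12.2 mL = 12575 μL total → factor 12575/375 = 33.533
Step 4: 1.45 mL + 2400 μL = 3.85 mL total → factor 3.85/1.45 = 2.6552
Dilution factor through solution 4 = 24.182 × 81.667 × 33.533 × 2.6552 = 1.7583 × 10^5
[solution 4] = 3.00 mM / 1.7583 × 10^5 = 1.706 × 10^-5 mM = 17.1 nM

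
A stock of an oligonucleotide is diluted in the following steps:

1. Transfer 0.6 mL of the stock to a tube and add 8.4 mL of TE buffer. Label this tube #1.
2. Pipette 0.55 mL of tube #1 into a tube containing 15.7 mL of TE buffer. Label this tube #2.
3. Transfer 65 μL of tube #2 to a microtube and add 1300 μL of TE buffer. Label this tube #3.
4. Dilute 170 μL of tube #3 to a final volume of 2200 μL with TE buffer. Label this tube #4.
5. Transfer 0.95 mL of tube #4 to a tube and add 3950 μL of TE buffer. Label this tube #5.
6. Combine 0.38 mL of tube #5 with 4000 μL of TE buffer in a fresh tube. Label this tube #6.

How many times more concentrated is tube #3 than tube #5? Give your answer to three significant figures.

Step 1: 0.6 mL + 8.4 mL = 9 mL total → factor 9/0.6 = 15
Step 2: 0.55 mL + 15.7 mL = 16.25 mL total → factor 16.25/0.55 = 29.545
Step 3: 65 μL + 1300 μL = 1365 μL total → factor 1365/65 = 21
Step 4: 170 μL brought to 2200 μL → factor 2200/170 = 12.941
Step 5: 0.95 mL + 3950 μL = 4.9 mL total → factor 4.9/0.95 = 5.1579
Dilution factor to tube #3 = 9306.8; to tube #5 = 6.2122 × 10^5
[tube #3]/[tube #5] = (factor to tube #5)/(factor to tube #3) = 6.2122 × 10^5/9306.8 = 66.7

66.7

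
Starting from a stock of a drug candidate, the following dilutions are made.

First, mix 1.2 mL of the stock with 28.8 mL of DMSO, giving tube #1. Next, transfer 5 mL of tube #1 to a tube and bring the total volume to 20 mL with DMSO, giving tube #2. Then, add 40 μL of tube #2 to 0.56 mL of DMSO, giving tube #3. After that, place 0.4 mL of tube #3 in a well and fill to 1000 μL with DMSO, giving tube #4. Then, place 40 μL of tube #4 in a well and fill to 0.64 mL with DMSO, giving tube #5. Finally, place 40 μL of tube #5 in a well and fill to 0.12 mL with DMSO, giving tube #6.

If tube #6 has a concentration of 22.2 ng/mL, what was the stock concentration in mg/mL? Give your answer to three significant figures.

Step 1: 1.2 mL + 28.8 mL = 30 mL total → factor 30/1.2 = 25
Step 2: 5 mL brought to 20 mL → factor 20/5 = 4
Step 3: 40 μL + 0.56 mL = 600 μL total → factor 600/40 = 15
Step 4: 0.4 mL brought to 1000 μL → factor 1/0.4 = 2.5
Step 5: 40 μL brought to 0.64 mL → factor 640/40 = 16
Step 6: 40 μL brought to 0.12 mL → factor 120/40 = 3
Overall dilution factor = 25 × 4 × 15 × 2.5 × 16 × 3 = 1.8 × 10^5
Stock = 22.2 ng/mL × 1.8 × 10^5 = 3.996 × 10^6 ng/mL = 4.00 mg/mL

4.00 mg/mL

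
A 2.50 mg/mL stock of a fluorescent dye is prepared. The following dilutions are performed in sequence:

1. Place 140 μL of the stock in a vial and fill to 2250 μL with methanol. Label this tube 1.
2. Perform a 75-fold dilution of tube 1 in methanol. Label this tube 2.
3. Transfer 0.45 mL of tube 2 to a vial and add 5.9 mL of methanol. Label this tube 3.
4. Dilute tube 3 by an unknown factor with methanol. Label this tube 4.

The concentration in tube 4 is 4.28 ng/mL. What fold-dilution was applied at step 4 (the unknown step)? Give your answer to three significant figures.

34.3-fold

Step 1: 140 μL brought to 2250 μL → factor 2250/140 = 16.071
Step 2: 75-fold → factor 75
Step 3: 0.45 mL + 5.9 mL = 6.35 mL total → factor 6.35/0.45 = 14.111
Step 4: unknown factor x
Product of known-step factors = 17009
Overall factor = 2.50 mg/mL / (4.28 ng/mL) = 5.8411 × 10^5
x = 5.8411 × 10^5 / 17009 = 34.3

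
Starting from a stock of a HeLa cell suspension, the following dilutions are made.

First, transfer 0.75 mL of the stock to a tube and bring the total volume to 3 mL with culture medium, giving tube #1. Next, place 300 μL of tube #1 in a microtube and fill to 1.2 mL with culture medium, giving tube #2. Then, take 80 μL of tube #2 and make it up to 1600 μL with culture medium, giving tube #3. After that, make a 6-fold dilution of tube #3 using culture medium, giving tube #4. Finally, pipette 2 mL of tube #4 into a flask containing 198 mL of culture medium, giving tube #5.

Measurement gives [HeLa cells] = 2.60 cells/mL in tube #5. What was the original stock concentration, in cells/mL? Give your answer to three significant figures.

4.99 × 10^5 cells/mL

Step 1: 0.75 mL brought to 3 mL → factor 3/0.75 = 4
Step 2: 300 μL brought to 1.2 mL → factor 1200/300 = 4
Step 3: 80 μL brought to 1600 μL → factor 1600/80 = 20
Step 4: 6-fold → factor 6
Step 5: 2 mL + 198 mL = 200 mL total → factor 200/2 = 100
Overall dilution factor = 4 × 4 × 20 × 6 × 100 = 1.92 × 10^5
Stock = 2.60 cells/mL × 1.92 × 10^5 = 4.99 × 10^5 cells/mL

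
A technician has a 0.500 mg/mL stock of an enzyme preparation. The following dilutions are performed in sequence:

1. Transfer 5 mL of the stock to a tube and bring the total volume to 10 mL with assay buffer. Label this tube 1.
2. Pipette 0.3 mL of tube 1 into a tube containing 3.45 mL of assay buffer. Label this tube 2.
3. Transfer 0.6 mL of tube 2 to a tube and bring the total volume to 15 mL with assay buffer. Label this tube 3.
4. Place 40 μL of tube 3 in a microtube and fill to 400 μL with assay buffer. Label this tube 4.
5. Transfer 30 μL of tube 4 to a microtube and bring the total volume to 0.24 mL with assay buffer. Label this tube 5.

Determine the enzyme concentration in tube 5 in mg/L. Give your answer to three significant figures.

Step 1: 5 mL brought to 10 mL → factor 10/5 = 2
Step 2: 0.3 mL + 3.45 mL = 3.75 mL total → factor 3.75/0.3 = 12.5
Step 3: 0.6 mL brought to 15 mL → factor 15/0.6 = 25
Step 4: 40 μL brought to 400 μL → factor 400/40 = 10
Step 5: 30 μL brought to 0.24 mL → factor 240/30 = 8
Overall dilution factor = 2 × 12.5 × 25 × 10 × 8 = 50000
Final = 0.500 mg/mL / 50000 = 1.000 × 10^-5 mg/mL = 0.0100 mg/L

0.0100 mg/L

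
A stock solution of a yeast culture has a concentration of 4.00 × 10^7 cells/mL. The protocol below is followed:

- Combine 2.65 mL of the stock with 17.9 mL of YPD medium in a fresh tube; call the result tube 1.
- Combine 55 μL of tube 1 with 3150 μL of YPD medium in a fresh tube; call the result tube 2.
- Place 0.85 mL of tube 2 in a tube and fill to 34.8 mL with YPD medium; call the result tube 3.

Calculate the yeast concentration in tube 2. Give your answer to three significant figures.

Step 1: 2.65 mL + 17.9 mL = 20.55 mL total → factor 20.55/2.65 = 7.7547
Step 2: 55 μL + 3150 μL = 3205 μL total → factor 3205/55 = 58.273
Dilution factor through tube 2 = 7.7547 × 58.273 = 451.89
[tube 2] = 4.00 × 10^7 cells/mL / 451.89 = 8.85 × 10^4 cells/mL

8.85 × 10^4 cells/mL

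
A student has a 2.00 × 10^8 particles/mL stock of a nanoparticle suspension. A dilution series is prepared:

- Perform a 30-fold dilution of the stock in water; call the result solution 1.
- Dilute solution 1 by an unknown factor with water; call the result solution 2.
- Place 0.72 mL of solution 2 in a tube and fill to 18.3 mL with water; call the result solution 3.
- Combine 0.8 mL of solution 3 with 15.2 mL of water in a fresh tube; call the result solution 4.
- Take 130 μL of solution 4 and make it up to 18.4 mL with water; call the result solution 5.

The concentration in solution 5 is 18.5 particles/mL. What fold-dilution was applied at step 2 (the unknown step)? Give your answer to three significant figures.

5.01-fold

Step 1: 30-fold → factor 30
Step 2: unknown factor x
Step 3: 0.72 mL brought to 18.3 mL → factor 18.3/0.72 = 25.417
Step 4: 0.8 mL + 15.2 mL = 16 mL total → factor 16/0.8 = 20
Step 5: 130 μL brought to 18.4 mL → factor 18400/130 = 141.54
Product of known-step factors = 2.1585 × 10^6
Overall factor = 2.00 × 10^8 particles/mL / (18.5 particles/mL) = 1.0811 × 10^7
x = 1.0811 × 10^7 / 2.1585 × 10^6 = 5.01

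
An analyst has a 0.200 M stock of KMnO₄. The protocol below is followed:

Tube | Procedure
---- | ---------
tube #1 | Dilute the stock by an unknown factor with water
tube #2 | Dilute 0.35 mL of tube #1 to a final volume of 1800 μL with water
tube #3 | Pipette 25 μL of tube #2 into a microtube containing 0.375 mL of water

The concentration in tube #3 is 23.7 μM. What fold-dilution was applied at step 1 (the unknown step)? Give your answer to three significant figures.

Step 1: unknown factor x
Step 2: 0.35 mL brought to 1800 μL → factor 1.8/0.35 = 5.1429
Step 3: 25 μL + 0.375 mL = 400 μL total → factor 400/25 = 16
Product of known-step factors = 82.286
Overall factor = 0.200 M / (23.7 μM) = 8438.8
x = 8438.8 / 82.286 = 103

103-fold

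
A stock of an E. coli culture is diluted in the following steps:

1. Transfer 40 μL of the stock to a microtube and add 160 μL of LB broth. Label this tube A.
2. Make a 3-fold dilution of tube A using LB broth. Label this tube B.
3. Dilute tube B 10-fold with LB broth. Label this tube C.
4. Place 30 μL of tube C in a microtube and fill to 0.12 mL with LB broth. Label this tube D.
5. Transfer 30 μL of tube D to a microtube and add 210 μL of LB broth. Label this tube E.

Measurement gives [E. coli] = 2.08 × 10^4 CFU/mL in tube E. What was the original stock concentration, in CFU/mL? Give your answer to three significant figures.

Step 1: 40 μL + 160 μL = 200 μL total → factor 200/40 = 5
Step 2: 3-fold → factor 3
Step 3: 10-fold → factor 10
Step 4: 30 μL brought to 0.12 mL → factor 120/30 = 4
Step 5: 30 μL + 210 μL = 240 μL total → factor 240/30 = 8
Overall dilution factor = 5 × 3 × 10 × 4 × 8 = 4800
Stock = 2.08 × 10^4 CFU/mL × 4800 = 9.98 × 10^7 CFU/mL

9.98 × 10^7 CFU/mL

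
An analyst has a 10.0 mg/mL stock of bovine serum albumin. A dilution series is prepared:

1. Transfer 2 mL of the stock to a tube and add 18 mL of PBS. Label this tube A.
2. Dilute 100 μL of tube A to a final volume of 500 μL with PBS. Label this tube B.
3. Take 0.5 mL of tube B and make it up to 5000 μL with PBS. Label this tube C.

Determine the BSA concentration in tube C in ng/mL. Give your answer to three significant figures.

2.00 × 10^4 ng/mL

Step 1: 2 mL + 18 mL = 20 mL total → factor 20/2 = 10
Step 2: 100 μL brought to 500 μL → factor 500/100 = 5
Step 3: 0.5 mL brought to 5000 μL → factor 5/0.5 = 10
Overall dilution factor = 10 × 5 × 10 = 500
Final = 10.0 mg/mL / 500 = 0.02000 mg/mL = 2.00 × 10^4 ng/mL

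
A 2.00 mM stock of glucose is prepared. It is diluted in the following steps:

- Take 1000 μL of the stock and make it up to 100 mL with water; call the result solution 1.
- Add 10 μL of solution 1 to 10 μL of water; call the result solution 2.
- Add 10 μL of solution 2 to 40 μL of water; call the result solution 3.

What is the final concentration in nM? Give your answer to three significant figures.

Step 1: 1000 μL brought to 100 mL → factor 1 × 10^5/1000 = 100
Step 2: 10 μL + 10 μL = 20 μL total → factor 20/10 = 2
Step 3: 10 μL + 40 μL = 50 μL total → factor 50/10 = 5
Overall dilution factor = 100 × 2 × 5 = 1000
Final = 2.00 mM / 1000 = 0.002000 mM = 2.00 × 10^3 nM

2.00 × 10^3 nM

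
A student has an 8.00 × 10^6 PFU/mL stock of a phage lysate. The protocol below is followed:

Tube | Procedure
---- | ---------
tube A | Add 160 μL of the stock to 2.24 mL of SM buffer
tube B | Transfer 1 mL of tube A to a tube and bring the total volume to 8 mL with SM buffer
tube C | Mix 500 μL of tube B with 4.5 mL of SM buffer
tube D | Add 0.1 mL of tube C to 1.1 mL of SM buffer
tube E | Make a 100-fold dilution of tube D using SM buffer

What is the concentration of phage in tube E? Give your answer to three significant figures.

Step 1: 160 μL + 2.24 mL = 2400 μL total → factor 2400/160 = 15
Step 2: 1 mL brought to 8 mL → factor 8/1 = 8
Step 3: 500 μL + 4.5 mL = 5000 μL total → factor 5000/500 = 10
Step 4: 0.1 mL + 1.1 mL = 1.2 mL total → factor 1.2/0.1 = 12
Step 5: 100-fold → factor 100
Overall dilution factor = 15 × 8 × 10 × 12 × 100 = 1.44 × 10^6
Final = 8.00 × 10^6 PFU/mL / 1.44 × 10^6 = 5.56 PFU/mL

5.56 PFU/mL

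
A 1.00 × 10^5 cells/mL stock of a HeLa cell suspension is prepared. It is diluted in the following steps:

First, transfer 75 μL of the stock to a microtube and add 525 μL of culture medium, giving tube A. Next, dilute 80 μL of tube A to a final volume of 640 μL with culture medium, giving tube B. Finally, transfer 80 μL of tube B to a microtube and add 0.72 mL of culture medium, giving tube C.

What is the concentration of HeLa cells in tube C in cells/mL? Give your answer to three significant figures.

156 cells/mL

Step 1: 75 μL + 525 μL = 600 μL total → factor 600/75 = 8
Step 2: 80 μL brought to 640 μL → factor 640/80 = 8
Step 3: 80 μL + 0.72 mL = 800 μL total → factor 800/80 = 10
Overall dilution factor = 8 × 8 × 10 = 640
Final = 1.00 × 10^5 cells/mL / 640 = 156 cells/mL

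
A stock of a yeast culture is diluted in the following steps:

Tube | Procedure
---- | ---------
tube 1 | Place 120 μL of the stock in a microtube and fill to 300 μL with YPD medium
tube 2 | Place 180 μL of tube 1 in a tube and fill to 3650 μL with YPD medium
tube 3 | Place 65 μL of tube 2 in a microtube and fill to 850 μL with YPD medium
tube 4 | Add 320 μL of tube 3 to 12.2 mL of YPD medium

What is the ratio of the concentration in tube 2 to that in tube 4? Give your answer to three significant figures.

Step 1: 120 μL brought to 300 μL → factor 300/120 = 2.5
Step 2: 180 μL brought to 3650 μL → factor 3650/180 = 20.278
Step 3: 65 μL brought to 850 μL → factor 850/65 = 13.077
Step 4: 320 μL + 12.2 mL = 12520 μL total → factor 12520/320 = 39.125
Dilution factor to tube 2 = 50.694; to tube 4 = 25937
[tube 2]/[tube 4] = (factor to tube 4)/(factor to tube 2) = 25937/50.694 = 512

512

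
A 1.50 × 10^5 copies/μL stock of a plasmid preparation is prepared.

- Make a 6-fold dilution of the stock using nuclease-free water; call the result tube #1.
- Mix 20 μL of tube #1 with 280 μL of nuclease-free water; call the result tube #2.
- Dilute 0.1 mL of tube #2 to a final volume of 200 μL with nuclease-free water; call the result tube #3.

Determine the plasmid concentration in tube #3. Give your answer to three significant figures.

Step 1: 6-fold → factor 6
Step 2: 20 μL + 280 μL = 300 μL total → factor 300/20 = 15
Step 3: 0.1 mL brought to 200 μL → factor 0.2/0.1 = 2
Overall dilution factor = 6 × 15 × 2 = 180
Final = 1.50 × 10^5 copies/μL / 180 = 833 copies/μL

833 copies/μL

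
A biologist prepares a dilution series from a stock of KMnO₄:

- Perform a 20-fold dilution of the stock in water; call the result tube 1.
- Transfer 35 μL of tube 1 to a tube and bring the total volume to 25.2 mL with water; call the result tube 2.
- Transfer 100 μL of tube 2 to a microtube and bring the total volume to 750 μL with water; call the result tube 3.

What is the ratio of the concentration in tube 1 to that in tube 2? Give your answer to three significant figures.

720

Step 1: 20-fold → factor 20
Step 2: 35 μL brought to 25.2 mL → factor 25200/35 = 720
Dilution factor to tube 1 = 20; to tube 2 = 14400
[tube 1]/[tube 2] = (factor to tube 2)/(factor to tube 1) = 14400/20 = 720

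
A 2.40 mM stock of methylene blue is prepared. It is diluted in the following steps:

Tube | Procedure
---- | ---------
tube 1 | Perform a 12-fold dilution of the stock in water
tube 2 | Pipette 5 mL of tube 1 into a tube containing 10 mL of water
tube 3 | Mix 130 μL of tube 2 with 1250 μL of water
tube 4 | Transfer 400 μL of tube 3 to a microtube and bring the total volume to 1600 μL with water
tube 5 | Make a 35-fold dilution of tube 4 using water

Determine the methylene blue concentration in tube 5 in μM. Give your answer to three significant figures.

Step 1: 12-fold → factor 12
Step 2: 5 mL + 10 mL = 15 mL total → factor 15/5 = 3
Step 3: 130 μL + 1250 μL = 1380 μL total → factor 1380/130 = 10.615
Step 4: 400 μL brought to 1600 μL → factor 1600/400 = 4
Step 5: 35-fold → factor 35
Overall dilution factor = 12 × 3 × 10.615 × 4 × 35 = 53502
Final = 2.40 mM / 53502 = 4.486 × 10^-5 mM = 0.0449 μM

0.0449 μM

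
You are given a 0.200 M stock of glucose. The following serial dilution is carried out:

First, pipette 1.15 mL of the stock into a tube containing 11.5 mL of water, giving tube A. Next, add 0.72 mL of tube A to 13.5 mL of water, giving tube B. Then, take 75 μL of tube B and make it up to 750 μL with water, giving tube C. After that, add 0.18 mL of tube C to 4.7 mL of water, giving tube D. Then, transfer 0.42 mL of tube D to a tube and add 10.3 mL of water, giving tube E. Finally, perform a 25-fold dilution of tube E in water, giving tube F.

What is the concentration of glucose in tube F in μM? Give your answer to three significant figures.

Step 1: 1.15 mL + 11.5 mL = 12.65 mL total → factor 12.65/1.15 = 11
Step 2: 0.72 mL + 13.5 mL = 14.22 mL total → factor 14.22/0.72 = 19.75
Step 3: 75 μL brought to 750 μL → factor 750/75 = 10
Step 4: 0.18 mL + 4.7 mL = 4.88 mL total → factor 4.88/0.18 = 27.111
Step 5: 0.42 mL + 10.3 mL = 10.72 mL total → factor 10.72/0.42 = 25.524
Step 6: 25-fold → factor 25
Overall dilution factor = 11 × 19.75 × 10 × 27.111 × 25.524 × 25 = 3.7583 × 10^7
Final = 0.200 M / 3.7583 × 10^7 = 5.322 × 10^-9 M = 0.00532 μM

0.00532 μM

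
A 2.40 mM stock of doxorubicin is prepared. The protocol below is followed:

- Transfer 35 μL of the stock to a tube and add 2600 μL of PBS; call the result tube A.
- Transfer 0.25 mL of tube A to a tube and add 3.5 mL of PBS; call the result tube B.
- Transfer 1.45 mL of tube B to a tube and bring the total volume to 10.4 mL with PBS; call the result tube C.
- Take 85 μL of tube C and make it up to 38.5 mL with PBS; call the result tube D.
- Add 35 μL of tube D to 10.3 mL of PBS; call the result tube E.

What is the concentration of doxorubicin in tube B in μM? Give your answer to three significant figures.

2.13 μM

Step 1: 35 μL + 2600 μL = 2635 μL total → factor 2635/35 = 75.286
Step 2: 0.25 mL + 3.5 mL = 3.75 mL total → factor 3.75/0.25 = 15
Dilution factor through tube B = 75.286 × 15 = 1129.3
[tube B] = 2.40 mM / 1129.3 = 0.002125 mM = 2.13 μM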